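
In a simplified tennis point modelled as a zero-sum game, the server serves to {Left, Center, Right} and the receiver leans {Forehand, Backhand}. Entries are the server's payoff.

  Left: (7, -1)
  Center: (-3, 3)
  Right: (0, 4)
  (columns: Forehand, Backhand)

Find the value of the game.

7/3

Row minima: Left → -1, Center → -3, Right → 0; maximin = 0.
Column maxima: Forehand → 7, Backhand → 4; minimax = 4.
0 ≠ 4, so there is no saddle point; optimal play is mixed.
Center is strictly dominated by Right, so the server never plays it.
On the remaining 2×2 (Left, Right vs Forehand, Backhand):
Let the server play Left with probability p. Expected payoff against Forehand: 7p + 0(1−p) = 7p; against Backhand: (-1)p + 4(1−p) = −5p + 4.
Setting these equal: 7p = −5p + 4 ⇒ 12p = 4 ⇒ p = 1/3, and the value is (7)·(1/3) = 7/3.
For the receiver: with q = P(Forehand), equating Left's and Right's payoffs gives 8q − 1 = −4q + 4 ⇒ q = 5/12.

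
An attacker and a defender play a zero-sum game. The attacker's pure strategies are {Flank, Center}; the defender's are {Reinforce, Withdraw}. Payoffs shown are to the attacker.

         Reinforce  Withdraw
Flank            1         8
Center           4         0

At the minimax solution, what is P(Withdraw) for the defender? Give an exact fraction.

3/11

Row minima: Flank → 1, Center → 0; maximin = 1.
Column maxima: Reinforce → 4, Withdraw → 8; minimax = 4.
1 ≠ 4, so there is no saddle point; optimal play is mixed.
Let the attacker play Flank with probability p. Expected payoff against Reinforce: 1p + 4(1−p) = −3p + 4; against Withdraw: 8p + 0(1−p) = 8p.
Setting these equal: −3p + 4 = 8p ⇒ −11p = -4 ⇒ p = 4/11, and the value is (-3)·(4/11) + 4 = 32/11.
For the defender: with q = P(Reinforce), equating Flank's and Center's payoffs gives −7q + 8 = 4q ⇒ q = 8/11.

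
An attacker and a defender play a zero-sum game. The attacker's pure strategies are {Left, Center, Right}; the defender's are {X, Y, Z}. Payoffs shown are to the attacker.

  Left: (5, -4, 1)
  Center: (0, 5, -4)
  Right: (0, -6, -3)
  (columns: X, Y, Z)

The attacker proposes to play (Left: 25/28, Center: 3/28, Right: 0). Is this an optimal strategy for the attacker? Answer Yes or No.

No

Against X this mix gives (25/28)·5 + (3/28)·0 = 125/28.
Against Y this mix gives (25/28)·(-4) + (3/28)·5 = -85/28.
Against Z this mix gives (25/28)·1 + (3/28)·(-4) = 13/28.
The defender will play Y, holding the attacker to -85/28. Shifting weight toward the row that does better against Y would raise this floor (the equalizing mix achieves -11/14 against both Y and Z), so the proposed strategy is not optimal.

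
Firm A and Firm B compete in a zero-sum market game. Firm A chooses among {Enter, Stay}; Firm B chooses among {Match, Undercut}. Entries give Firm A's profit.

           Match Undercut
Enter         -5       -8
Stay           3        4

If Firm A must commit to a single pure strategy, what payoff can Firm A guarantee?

Row minima: Enter → -8, Stay → 3.
The best of these is 3.

3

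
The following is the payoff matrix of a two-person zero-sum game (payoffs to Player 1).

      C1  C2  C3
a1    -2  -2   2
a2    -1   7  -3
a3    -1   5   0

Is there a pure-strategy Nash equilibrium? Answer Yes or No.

Row minima: a1 → -2, a2 → -3, a3 → -1; maximin = -1.
Column maxima: C1 → -1, C2 → 7, C3 → 2; minimax = -1.
maximin = minimax = -1, so a saddle point exists.

Yes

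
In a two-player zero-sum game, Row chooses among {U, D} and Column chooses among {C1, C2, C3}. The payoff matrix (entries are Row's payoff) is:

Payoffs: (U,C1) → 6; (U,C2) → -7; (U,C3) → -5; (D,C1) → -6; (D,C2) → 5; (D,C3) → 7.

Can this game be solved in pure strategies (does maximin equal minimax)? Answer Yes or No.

Row minima: U → -7, D → -6; maximin = -6.
Column maxima: C1 → 6, C2 → 5, C3 → 7; minimax = 5.
-6 ≠ 5, so no pure-strategy equilibrium exists.

No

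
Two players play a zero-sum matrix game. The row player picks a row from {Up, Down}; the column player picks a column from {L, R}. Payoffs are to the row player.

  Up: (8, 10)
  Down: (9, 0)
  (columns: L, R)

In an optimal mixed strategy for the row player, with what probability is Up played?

Row minima: Up → 8, Down → 0; maximin = 8.
Column maxima: L → 9, R → 10; minimax = 9.
8 ≠ 9, so there is no saddle point; optimal play is mixed.
Let the row player play Up with probability p. Expected payoff against L: 8p + 9(1−p) = −p + 9; against R: 10p + 0(1−p) = 10p.
Setting these equal: −p + 9 = 10p ⇒ −11p = -9 ⇒ p = 9/11, and the value is (-1)·(9/11) + 9 = 90/11.
For the column player: with q = P(L), equating Up's and Down's payoffs gives −2q + 10 = 9q ⇒ q = 10/11.

9/11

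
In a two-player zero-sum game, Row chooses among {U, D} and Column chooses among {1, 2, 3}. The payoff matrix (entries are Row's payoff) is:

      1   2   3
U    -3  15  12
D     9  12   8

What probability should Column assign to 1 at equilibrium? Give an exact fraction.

Row minima: U → -3, D → 8; maximin = 8.
Column maxima: 1 → 9, 2 → 15, 3 → 12; minimax = 9.
8 ≠ 9, so there is no saddle point; optimal play is mixed.
2 is strictly dominated by 1 (it gives Row strictly more in every row), so Column never plays it.
On the remaining 2×2 (U, D vs 1, 3):
Let Row play U with probability p. Expected payoff against 1: (-3)p + 9(1−p) = −12p + 9; against 3: 12p + 8(1−p) = 4p + 8.
Setting these equal: −12p + 9 = 4p + 8 ⇒ −16p = -1 ⇒ p = 1/16, and the value is (-12)·(1/16) + 9 = 33/4.
For Column: with q = P(1), equating U's and D's payoffs gives −15q + 12 = q + 8 ⇒ q = 1/4.

1/4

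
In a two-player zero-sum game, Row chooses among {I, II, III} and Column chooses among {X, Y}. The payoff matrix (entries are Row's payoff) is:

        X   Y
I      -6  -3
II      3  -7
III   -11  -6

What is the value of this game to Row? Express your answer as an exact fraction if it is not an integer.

Row minima: I → -6, II → -7, III → -11; maximin = -6.
Column maxima: X → 3, Y → -3; minimax = -3.
-6 ≠ -3, so there is no saddle point; optimal play is mixed.
III is strictly dominated by I, so Row never plays it.
On the remaining 2×2 (I, II vs X, Y):
Let Row play I with probability p. Expected payoff against X: (-6)p + 3(1−p) = −9p + 3; against Y: (-3)p + (-7)(1−p) = 4p − 7.
Setting these equal: −9p + 3 = 4p − 7 ⇒ −13p = -10 ⇒ p = 10/13, and the value is (-9)·(10/13) + 3 = -51/13.
For Column: with q = P(X), equating I's and II's payoffs gives −3q − 3 = 10q − 7 ⇒ q = 4/13.

-51/13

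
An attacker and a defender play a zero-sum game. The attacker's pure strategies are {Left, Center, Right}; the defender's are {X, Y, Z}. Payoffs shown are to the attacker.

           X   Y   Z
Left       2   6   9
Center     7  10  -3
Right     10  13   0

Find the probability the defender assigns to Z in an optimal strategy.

Row minima: Left → 2, Center → -3, Right → 0; maximin = 2.
Column maxima: X → 10, Y → 13, Z → 9; minimax = 9.
2 ≠ 9, so there is no saddle point; optimal play is mixed.
Center is strictly dominated by Right, so the attacker never plays it.
Y is strictly dominated by X (it gives the attacker strictly more in every row), so the defender never plays it.
On the remaining 2×2 (Left, Right vs X, Z):
Let the attacker play Left with probability p. Expected payoff against X: 2p + 10(1−p) = −8p + 10; against Z: 9p + 0(1−p) = 9p.
Setting these equal: −8p + 10 = 9p ⇒ −17p = -10 ⇒ p = 10/17, and the value is (-8)·(10/17) + 10 = 90/17.
For the defender: with q = P(X), equating Left's and Right's payoffs gives −7q + 9 = 10q ⇒ q = 9/17.

8/17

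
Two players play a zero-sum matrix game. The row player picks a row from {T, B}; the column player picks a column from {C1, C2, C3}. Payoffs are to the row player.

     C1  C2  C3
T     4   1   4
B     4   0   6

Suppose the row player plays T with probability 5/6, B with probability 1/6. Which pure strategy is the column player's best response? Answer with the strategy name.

C2

If the column player plays C1, the row player's expected payoff is (5/6)·4 + (1/6)·4 = 4.
If the column player plays C2, the row player's expected payoff is (5/6)·1 + (1/6)·0 = 5/6.
If the column player plays C3, the row player's expected payoff is (5/6)·4 + (1/6)·6 = 13/3.
The column player minimizes the row player's payoff; the smallest is 5/6, so the best response is C2.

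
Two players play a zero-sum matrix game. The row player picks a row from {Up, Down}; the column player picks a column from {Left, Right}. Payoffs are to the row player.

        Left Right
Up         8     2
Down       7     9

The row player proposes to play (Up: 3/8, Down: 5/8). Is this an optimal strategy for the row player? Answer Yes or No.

Against Left this mix gives (3/8)·8 + (5/8)·7 = 59/8.
Against Right this mix gives (3/8)·2 + (5/8)·9 = 51/8.
The column player will play Right, holding the row player to 51/8. Shifting weight toward the row that does better against Right would raise this floor (the equalizing mix achieves 29/4 against both Right and Left), so the proposed strategy is not optimal.

No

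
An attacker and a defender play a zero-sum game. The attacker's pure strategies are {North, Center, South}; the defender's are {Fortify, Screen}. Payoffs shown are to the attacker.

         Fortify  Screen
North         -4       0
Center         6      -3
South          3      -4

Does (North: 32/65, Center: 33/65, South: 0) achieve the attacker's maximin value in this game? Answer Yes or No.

Against Fortify this mix gives (32/65)·(-4) + (33/65)·6 = 14/13.
Against Screen this mix gives (32/65)·0 + (33/65)·(-3) = -99/65.
The defender will play Screen, holding the attacker to -99/65. Shifting weight toward the row that does better against Screen would raise this floor (the equalizing mix achieves -12/13 against both Screen and Fortify), so the proposed strategy is not optimal.

No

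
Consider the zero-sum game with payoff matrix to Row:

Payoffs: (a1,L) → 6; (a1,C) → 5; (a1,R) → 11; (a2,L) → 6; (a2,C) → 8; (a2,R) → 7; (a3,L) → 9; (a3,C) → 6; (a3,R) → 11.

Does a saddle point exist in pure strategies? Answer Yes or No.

Row minima: a1 → 5, a2 → 6, a3 → 6; maximin = 6.
Column maxima: L → 9, C → 8, R → 11; minimax = 8.
6 ≠ 8, so no pure-strategy equilibrium exists.

No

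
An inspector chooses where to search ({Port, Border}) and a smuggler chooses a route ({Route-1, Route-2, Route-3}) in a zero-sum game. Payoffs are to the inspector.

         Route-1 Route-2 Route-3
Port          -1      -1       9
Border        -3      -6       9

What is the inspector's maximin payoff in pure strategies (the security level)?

Row minima: Port → -1, Border → -6.
The best of these is -1.

-1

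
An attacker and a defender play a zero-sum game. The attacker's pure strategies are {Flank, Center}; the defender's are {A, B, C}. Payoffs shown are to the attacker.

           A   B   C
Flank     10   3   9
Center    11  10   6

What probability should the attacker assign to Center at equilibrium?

3/5

Row minima: Flank → 3, Center → 6; maximin = 6.
Column maxima: A → 11, B → 10, C → 9; minimax = 9.
6 ≠ 9, so there is no saddle point; optimal play is mixed.
A is strictly dominated by B (it gives the attacker strictly more in every row), so the defender never plays it.
On the remaining 2×2 (Flank, Center vs B, C):
Let the attacker play Flank with probability p. Expected payoff against B: 3p + 10(1−p) = −7p + 10; against C: 9p + 6(1−p) = 3p + 6.
Setting these equal: −7p + 10 = 3p + 6 ⇒ −10p = -4 ⇒ p = 2/5, and the value is (-7)·(2/5) + 10 = 36/5.
For the defender: with q = P(B), equating Flank's and Center's payoffs gives −6q + 9 = 4q + 6 ⇒ q = 3/10.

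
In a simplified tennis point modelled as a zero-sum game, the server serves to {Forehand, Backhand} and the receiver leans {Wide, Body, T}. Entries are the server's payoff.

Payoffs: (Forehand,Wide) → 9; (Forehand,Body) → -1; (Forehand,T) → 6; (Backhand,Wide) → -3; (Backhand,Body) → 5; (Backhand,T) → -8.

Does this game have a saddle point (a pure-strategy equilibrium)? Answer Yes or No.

Row minima: Forehand → -1, Backhand → -8; maximin = -1.
Column maxima: Wide → 9, Body → 5, T → 6; minimax = 5.
-1 ≠ 5, so no pure-strategy equilibrium exists.

No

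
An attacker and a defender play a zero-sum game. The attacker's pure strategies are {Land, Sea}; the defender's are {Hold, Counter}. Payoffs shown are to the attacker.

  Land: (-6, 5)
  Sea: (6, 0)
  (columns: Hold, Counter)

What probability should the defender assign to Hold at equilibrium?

5/17

Row minima: Land → -6, Sea → 0; maximin = 0.
Column maxima: Hold → 6, Counter → 5; minimax = 5.
0 ≠ 5, so there is no saddle point; optimal play is mixed.
Let the attacker play Land with probability p. Expected payoff against Hold: (-6)p + 6(1−p) = −12p + 6; against Counter: 5p + 0(1−p) = 5p.
Setting these equal: −12p + 6 = 5p ⇒ −17p = -6 ⇒ p = 6/17, and the value is (-12)·(6/17) + 6 = 30/17.
For the defender: with q = P(Hold), equating Land's and Sea's payoffs gives −11q + 5 = 6q ⇒ q = 5/17.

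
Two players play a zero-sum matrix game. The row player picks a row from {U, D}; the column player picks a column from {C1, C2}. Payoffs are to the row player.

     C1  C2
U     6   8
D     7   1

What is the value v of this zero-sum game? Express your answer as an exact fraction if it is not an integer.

25/4

Row minima: U → 6, D → 1; maximin = 6.
Column maxima: C1 → 7, C2 → 8; minimax = 7.
6 ≠ 7, so there is no saddle point; optimal play is mixed.
Let the row player play U with probability p. Expected payoff against C1: 6p + 7(1−p) = −p + 7; against C2: 8p + 1(1−p) = 7p + 1.
Setting these equal: −p + 7 = 7p + 1 ⇒ −8p = -6 ⇒ p = 3/4, and the value is (-1)·(3/4) + 7 = 25/4.
For the column player: with q = P(C1), equating U's and D's payoffs gives −2q + 8 = 6q + 1 ⇒ q = 7/8.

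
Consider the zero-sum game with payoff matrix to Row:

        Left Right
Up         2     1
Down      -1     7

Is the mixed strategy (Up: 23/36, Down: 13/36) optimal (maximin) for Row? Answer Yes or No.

No

Against Left this mix gives (23/36)·2 + (13/36)·(-1) = 11/12.
Against Right this mix gives (23/36)·1 + (13/36)·7 = 19/6.
Column will play Left, holding Row to 11/12. Shifting weight toward the row that does better against Left would raise this floor (the equalizing mix achieves 5/3 against both Left and Right), so the proposed strategy is not optimal.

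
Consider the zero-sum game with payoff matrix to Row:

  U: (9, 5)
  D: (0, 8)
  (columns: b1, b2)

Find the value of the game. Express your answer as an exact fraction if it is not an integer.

6

Row minima: U → 5, D → 0; maximin = 5.
Column maxima: b1 → 9, b2 → 8; minimax = 8.
5 ≠ 8, so there is no saddle point; optimal play is mixed.
Let Row play U with probability p. Expected payoff against b1: 9p + 0(1−p) = 9p; against b2: 5p + 8(1−p) = −3p + 8.
Setting these equal: 9p = −3p + 8 ⇒ 12p = 8 ⇒ p = 2/3, and the value is (9)·(2/3) = 6.
For Column: with q = P(b1), equating U's and D's payoffs gives 4q + 5 = −8q + 8 ⇒ q = 1/4.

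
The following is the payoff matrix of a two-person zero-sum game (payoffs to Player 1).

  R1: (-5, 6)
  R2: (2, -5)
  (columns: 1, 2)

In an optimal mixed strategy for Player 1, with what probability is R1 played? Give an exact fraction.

7/18

Row minima: R1 → -5, R2 → -5; maximin = -5.
Column maxima: 1 → 2, 2 → 6; minimax = 2.
-5 ≠ 2, so there is no saddle point; optimal play is mixed.
Let Player 1 play R1 with probability p. Expected payoff against 1: (-5)p + 2(1−p) = −7p + 2; against 2: 6p + (-5)(1−p) = 11p − 5.
Setting these equal: −7p + 2 = 11p − 5 ⇒ −18p = -7 ⇒ p = 7/18, and the value is (-7)·(7/18) + 2 = -13/18.
For Player 2: with q = P(1), equating R1's and R2's payoffs gives −11q + 6 = 7q − 5 ⇒ q = 11/18.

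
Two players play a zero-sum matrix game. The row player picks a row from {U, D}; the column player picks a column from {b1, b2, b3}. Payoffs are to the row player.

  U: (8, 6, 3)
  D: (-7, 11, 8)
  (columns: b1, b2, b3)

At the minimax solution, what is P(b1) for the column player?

Row minima: U → 3, D → -7; maximin = 3.
Column maxima: b1 → 8, b2 → 11, b3 → 8; minimax = 8.
3 ≠ 8, so there is no saddle point; optimal play is mixed.
b2 is strictly dominated by b3 (it gives the row player strictly more in every row), so the column player never plays it.
On the remaining 2×2 (U, D vs b1, b3):
Let the row player play U with probability p. Expected payoff against b1: 8p + (-7)(1−p) = 15p − 7; against b3: 3p + 8(1−p) = −5p + 8.
Setting these equal: 15p − 7 = −5p + 8 ⇒ 20p = 15 ⇒ p = 3/4, and the value is (15)·(3/4) − 7 = 17/4.
For the column player: with q = P(b1), equating U's and D's payoffs gives 5q + 3 = −15q + 8 ⇒ q = 1/4.

1/4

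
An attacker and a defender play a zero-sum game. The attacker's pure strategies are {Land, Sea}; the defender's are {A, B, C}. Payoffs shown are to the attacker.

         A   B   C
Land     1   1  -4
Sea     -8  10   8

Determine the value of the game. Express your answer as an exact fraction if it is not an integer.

Row minima: Land → -4, Sea → -8; maximin = -4.
Column maxima: A → 1, B → 10, C → 8; minimax = 1.
-4 ≠ 1, so there is no saddle point; optimal play is mixed.
B is strictly dominated by C (it gives the attacker strictly more in every row), so the defender never plays it.
On the remaining 2×2 (Land, Sea vs A, C):
Let the attacker play Land with probability p. Expected payoff against A: 1p + (-8)(1−p) = 9p − 8; against C: (-4)p + 8(1−p) = −12p + 8.
Setting these equal: 9p − 8 = −12p + 8 ⇒ 21p = 16 ⇒ p = 16/21, and the value is (9)·(16/21) − 8 = -8/7.
For the defender: with q = P(A), equating Land's and Sea's payoffs gives 5q − 4 = −16q + 8 ⇒ q = 4/7.

-8/7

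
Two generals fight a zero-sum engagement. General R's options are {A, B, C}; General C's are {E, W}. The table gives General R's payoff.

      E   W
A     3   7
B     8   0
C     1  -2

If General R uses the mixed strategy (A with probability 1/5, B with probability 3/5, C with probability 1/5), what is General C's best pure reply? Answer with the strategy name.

W

If General C plays E, General R's expected payoff is (1/5)·3 + (3/5)·8 + (1/5)·1 = 28/5.
If General C plays W, General R's expected payoff is (1/5)·7 + (3/5)·0 + (1/5)·(-2) = 1.
General C minimizes General R's payoff; the smallest is 1, so the best response is W.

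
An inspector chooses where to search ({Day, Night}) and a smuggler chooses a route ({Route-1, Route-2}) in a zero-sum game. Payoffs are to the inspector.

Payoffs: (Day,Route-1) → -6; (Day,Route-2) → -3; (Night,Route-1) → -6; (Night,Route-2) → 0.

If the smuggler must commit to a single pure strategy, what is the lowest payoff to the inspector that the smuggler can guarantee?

-6

Column maxima: Route-1 → -6, Route-2 → 0.
The smallest of these is -6.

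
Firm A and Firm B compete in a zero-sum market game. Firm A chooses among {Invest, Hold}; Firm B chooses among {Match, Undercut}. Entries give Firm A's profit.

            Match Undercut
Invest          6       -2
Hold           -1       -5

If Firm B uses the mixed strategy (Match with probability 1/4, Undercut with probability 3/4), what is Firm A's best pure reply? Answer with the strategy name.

Expected payoff of Invest: (1/4)·6 + (3/4)·(-2) = 0.
Expected payoff of Hold: (1/4)·(-1) + (3/4)·(-5) = -4.
The largest is 0, so Firm A's best response is Invest.

Invest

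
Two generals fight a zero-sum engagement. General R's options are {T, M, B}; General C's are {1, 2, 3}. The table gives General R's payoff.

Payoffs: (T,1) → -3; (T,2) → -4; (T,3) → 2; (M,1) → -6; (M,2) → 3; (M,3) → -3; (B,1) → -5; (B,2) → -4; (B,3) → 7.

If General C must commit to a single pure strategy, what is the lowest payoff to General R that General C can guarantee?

-3

Column maxima: 1 → -3, 2 → 3, 3 → 7.
The smallest of these is -3.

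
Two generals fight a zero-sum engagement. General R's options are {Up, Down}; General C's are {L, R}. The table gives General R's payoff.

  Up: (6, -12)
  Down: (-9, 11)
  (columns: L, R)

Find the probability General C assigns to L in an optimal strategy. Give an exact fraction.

Row minima: Up → -12, Down → -9; maximin = -9.
Column maxima: L → 6, R → 11; minimax = 6.
-9 ≠ 6, so there is no saddle point; optimal play is mixed.
Let General R play Up with probability p. Expected payoff against L: 6p + (-9)(1−p) = 15p − 9; against R: (-12)p + 11(1−p) = −23p + 11.
Setting these equal: 15p − 9 = −23p + 11 ⇒ 38p = 20 ⇒ p = 10/19, and the value is (15)·(10/19) − 9 = -21/19.
For General C: with q = P(L), equating Up's and Down's payoffs gives 18q − 12 = −20q + 11 ⇒ q = 23/38.

23/38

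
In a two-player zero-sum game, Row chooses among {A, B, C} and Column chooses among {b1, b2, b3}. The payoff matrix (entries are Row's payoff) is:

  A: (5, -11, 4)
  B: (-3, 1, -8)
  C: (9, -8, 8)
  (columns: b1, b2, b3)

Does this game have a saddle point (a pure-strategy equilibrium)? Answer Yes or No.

Row minima: A → -11, B → -8, C → -8; maximin = -8.
Column maxima: b1 → 9, b2 → 1, b3 → 8; minimax = 1.
-8 ≠ 1, so no pure-strategy equilibrium exists.

No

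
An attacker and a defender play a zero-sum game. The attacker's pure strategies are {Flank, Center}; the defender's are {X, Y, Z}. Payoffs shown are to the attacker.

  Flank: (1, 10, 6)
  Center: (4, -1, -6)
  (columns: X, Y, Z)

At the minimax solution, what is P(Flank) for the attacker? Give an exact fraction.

2/3

Row minima: Flank → 1, Center → -6; maximin = 1.
Column maxima: X → 4, Y → 10, Z → 6; minimax = 4.
1 ≠ 4, so there is no saddle point; optimal play is mixed.
Y is strictly dominated by Z (it gives the attacker strictly more in every row), so the defender never plays it.
On the remaining 2×2 (Flank, Center vs X, Z):
Let the attacker play Flank with probability p. Expected payoff against X: 1p + 4(1−p) = −3p + 4; against Z: 6p + (-6)(1−p) = 12p − 6.
Setting these equal: −3p + 4 = 12p − 6 ⇒ −15p = -10 ⇒ p = 2/3, and the value is (-3)·(2/3) + 4 = 2.
For the defender: with q = P(X), equating Flank's and Center's payoffs gives −5q + 6 = 10q − 6 ⇒ q = 4/5.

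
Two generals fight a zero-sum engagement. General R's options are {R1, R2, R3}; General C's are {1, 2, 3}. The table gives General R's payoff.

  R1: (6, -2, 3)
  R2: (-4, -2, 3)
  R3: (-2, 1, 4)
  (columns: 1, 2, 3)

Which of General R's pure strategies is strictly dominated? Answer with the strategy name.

R2

R3 gives a strictly higher payoff than R2 against every column: -2 > -4, 1 > -2, 4 > 3.
So R2 is strictly dominated and General R never plays it.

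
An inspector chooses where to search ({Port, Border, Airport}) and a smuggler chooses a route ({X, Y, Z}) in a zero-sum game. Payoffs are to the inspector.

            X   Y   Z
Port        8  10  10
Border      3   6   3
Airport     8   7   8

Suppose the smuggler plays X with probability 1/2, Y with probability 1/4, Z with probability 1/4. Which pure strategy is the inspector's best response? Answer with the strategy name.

Expected payoff of Port: (1/2)·8 + (1/4)·10 + (1/4)·10 = 9.
Expected payoff of Border: (1/2)·3 + (1/4)·6 + (1/4)·3 = 15/4.
Expected payoff of Airport: (1/2)·8 + (1/4)·7 + (1/4)·8 = 31/4.
The largest is 9, so the inspector's best response is Port.

Port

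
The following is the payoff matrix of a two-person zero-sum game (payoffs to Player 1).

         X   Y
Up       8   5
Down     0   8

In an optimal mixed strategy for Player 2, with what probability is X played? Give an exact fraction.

3/11

Row minima: Up → 5, Down → 0; maximin = 5.
Column maxima: X → 8, Y → 8; minimax = 8.
5 ≠ 8, so there is no saddle point; optimal play is mixed.
Let Player 1 play Up with probability p. Expected payoff against X: 8p + 0(1−p) = 8p; against Y: 5p + 8(1−p) = −3p + 8.
Setting these equal: 8p = −3p + 8 ⇒ 11p = 8 ⇒ p = 8/11, and the value is (8)·(8/11) = 64/11.
For Player 2: with q = P(X), equating Up's and Down's payoffs gives 3q + 5 = −8q + 8 ⇒ q = 3/11.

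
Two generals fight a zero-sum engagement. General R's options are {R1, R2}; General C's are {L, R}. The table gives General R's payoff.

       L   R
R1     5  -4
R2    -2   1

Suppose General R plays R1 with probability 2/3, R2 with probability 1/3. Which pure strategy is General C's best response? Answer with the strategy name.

If General C plays L, General R's expected payoff is (2/3)·5 + (1/3)·(-2) = 8/3.
If General C plays R, General R's expected payoff is (2/3)·(-4) + (1/3)·1 = -7/3.
General C minimizes General R's payoff; the smallest is -7/3, so the best response is R.

R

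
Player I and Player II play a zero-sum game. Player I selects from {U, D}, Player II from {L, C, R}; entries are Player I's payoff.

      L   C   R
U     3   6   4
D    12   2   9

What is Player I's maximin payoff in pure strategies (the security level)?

Row minima: U → 3, D → 2.
The best of these is 3.

3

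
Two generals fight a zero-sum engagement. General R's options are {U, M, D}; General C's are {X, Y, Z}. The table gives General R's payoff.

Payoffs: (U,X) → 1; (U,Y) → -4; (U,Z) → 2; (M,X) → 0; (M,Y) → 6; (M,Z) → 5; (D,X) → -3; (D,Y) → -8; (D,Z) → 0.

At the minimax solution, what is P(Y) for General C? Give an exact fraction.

1/11

Row minima: U → -4, M → 0, D → -8; maximin = 0.
Column maxima: X → 1, Y → 6, Z → 5; minimax = 1.
0 ≠ 1, so there is no saddle point; optimal play is mixed.
D is strictly dominated by U, so General R never plays it.
Z is strictly dominated by X (it gives General R strictly more in every row), so General C never plays it.
On the remaining 2×2 (U, M vs X, Y):
Let General R play U with probability p. Expected payoff against X: 1p + 0(1−p) = p; against Y: (-4)p + 6(1−p) = −10p + 6.
Setting these equal: p = −10p + 6 ⇒ 11p = 6 ⇒ p = 6/11, and the value is (1)·(6/11) = 6/11.
For General C: with q = P(X), equating U's and M's payoffs gives 5q − 4 = −6q + 6 ⇒ q = 10/11.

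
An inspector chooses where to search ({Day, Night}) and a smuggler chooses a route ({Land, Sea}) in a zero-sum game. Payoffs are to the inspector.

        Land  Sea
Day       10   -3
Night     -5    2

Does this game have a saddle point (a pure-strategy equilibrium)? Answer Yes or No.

Row minima: Day → -3, Night → -5; maximin = -3.
Column maxima: Land → 10, Sea → 2; minimax = 2.
-3 ≠ 2, so no pure-strategy equilibrium exists.

No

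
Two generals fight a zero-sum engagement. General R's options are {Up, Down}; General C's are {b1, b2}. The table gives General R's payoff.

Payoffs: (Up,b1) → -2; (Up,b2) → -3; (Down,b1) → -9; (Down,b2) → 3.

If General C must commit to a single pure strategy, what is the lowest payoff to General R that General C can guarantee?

Column maxima: b1 → -2, b2 → 3.
The smallest of these is -2.

-2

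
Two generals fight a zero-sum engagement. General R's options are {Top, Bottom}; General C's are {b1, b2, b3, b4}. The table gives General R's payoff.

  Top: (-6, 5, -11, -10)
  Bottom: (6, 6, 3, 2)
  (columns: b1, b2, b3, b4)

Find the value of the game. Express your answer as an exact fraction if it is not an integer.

Row minima: Top → -11, Bottom → 2; maximin = 2.
Column maxima: b1 → 6, b2 → 6, b3 → 3, b4 → 2; minimax = 2.
Since maximin = minimax = 2, there is a saddle point and the value is 2.

2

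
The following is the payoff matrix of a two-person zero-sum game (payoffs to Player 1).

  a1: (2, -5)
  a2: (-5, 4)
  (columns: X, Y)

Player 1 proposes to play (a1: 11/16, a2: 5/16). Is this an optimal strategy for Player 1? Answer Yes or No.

Against X this mix gives (11/16)·2 + (5/16)·(-5) = -3/16.
Against Y this mix gives (11/16)·(-5) + (5/16)·4 = -35/16.
Player 2 will play Y, holding Player 1 to -35/16. Shifting weight toward the row that does better against Y would raise this floor (the equalizing mix achieves -17/16 against both Y and X), so the proposed strategy is not optimal.

No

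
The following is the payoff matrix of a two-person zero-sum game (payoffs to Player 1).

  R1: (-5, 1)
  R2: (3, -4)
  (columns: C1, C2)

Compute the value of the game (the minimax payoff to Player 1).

-17/13

Row minima: R1 → -5, R2 → -4; maximin = -4.
Column maxima: C1 → 3, C2 → 1; minimax = 1.
-4 ≠ 1, so there is no saddle point; optimal play is mixed.
Let Player 1 play R1 with probability p. Expected payoff against C1: (-5)p + 3(1−p) = −8p + 3; against C2: 1p + (-4)(1−p) = 5p − 4.
Setting these equal: −8p + 3 = 5p − 4 ⇒ −13p = -7 ⇒ p = 7/13, and the value is (-8)·(7/13) + 3 = -17/13.
For Player 2: with q = P(C1), equating R1's and R2's payoffs gives −6q + 1 = 7q − 4 ⇒ q = 5/13.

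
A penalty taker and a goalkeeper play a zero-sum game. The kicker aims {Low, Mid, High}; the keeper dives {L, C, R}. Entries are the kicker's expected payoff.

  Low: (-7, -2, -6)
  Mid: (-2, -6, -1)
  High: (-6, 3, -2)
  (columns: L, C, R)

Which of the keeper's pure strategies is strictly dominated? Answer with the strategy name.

R

L holds the kicker's payoff strictly below R in every row: -7 < -6, -2 < -1, -6 < -2.
So R is strictly dominated for the keeper.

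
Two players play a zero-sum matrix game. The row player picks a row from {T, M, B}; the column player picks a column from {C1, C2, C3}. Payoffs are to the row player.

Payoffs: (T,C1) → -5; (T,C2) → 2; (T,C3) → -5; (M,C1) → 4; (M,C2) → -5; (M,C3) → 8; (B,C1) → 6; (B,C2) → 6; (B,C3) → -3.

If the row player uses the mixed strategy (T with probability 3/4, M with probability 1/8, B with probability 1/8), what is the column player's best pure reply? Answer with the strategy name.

If the column player plays C1, the row player's expected payoff is (3/4)·(-5) + (1/8)·4 + (1/8)·6 = -5/2.
If the column player plays C2, the row player's expected payoff is (3/4)·2 + (1/8)·(-5) + (1/8)·6 = 13/8.
If the column player plays C3, the row player's expected payoff is (3/4)·(-5) + (1/8)·8 + (1/8)·(-3) = -25/8.
The column player minimizes the row player's payoff; the smallest is -25/8, so the best response is C3.

C3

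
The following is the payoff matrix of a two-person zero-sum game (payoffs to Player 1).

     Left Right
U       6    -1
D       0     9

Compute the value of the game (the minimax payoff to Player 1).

Row minima: U → -1, D → 0; maximin = 0.
Column maxima: Left → 6, Right → 9; minimax = 6.
0 ≠ 6, so there is no saddle point; optimal play is mixed.
Let Player 1 play U with probability p. Expected payoff against Left: 6p + 0(1−p) = 6p; against Right: (-1)p + 9(1−p) = −10p + 9.
Setting these equal: 6p = −10p + 9 ⇒ 16p = 9 ⇒ p = 9/16, and the value is (6)·(9/16) = 27/8.
For Player 2: with q = P(Left), equating U's and D's payoffs gives 7q − 1 = −9q + 9 ⇒ q = 5/8.

27/8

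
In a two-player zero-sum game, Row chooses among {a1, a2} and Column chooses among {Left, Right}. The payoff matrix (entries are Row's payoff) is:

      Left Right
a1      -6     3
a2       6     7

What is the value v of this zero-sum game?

6

Row minima: a1 → -6, a2 → 6; maximin = 6.
Column maxima: Left → 6, Right → 7; minimax = 6.
Since maximin = minimax = 6, there is a saddle point and the value is 6.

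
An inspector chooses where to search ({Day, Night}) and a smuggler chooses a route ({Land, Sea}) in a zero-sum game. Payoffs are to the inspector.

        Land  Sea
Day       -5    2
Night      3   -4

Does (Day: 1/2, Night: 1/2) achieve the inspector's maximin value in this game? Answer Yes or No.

Yes

Against Land this mix gives (1/2)·(-5) + (1/2)·3 = -1.
Against Sea this mix gives (1/2)·2 + (1/2)·(-4) = -1.
All of the smuggler's active replies (Land, Sea) yield -1, and no column does worse for the inspector. The mix makes the smuggler indifferent and guarantees -1, so it is optimal.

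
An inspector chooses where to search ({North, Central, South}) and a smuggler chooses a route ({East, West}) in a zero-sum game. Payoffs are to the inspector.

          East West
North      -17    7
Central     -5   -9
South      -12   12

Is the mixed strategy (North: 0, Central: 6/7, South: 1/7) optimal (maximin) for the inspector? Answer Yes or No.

Against East this mix gives (6/7)·(-5) + (1/7)·(-12) = -6.
Against West this mix gives (6/7)·(-9) + (1/7)·12 = -6.
All of the smuggler's active replies (East, West) yield -6, and no column does worse for the inspector. The mix makes the smuggler indifferent and guarantees -6, so it is optimal.

Yes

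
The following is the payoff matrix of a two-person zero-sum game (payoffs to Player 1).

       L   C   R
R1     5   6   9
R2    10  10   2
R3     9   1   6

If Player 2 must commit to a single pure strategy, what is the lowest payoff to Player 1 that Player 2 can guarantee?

9

Column maxima: L → 10, C → 10, R → 9.
The smallest of these is 9.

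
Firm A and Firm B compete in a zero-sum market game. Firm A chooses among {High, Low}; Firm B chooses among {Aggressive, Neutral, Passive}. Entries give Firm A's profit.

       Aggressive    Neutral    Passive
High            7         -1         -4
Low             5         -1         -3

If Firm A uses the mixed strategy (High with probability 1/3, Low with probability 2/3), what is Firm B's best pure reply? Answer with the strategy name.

If Firm B plays Aggressive, Firm A's expected payoff is (1/3)·7 + (2/3)·5 = 17/3.
If Firm B plays Neutral, Firm A's expected payoff is (1/3)·(-1) + (2/3)·(-1) = -1.
If Firm B plays Passive, Firm A's expected payoff is (1/3)·(-4) + (2/3)·(-3) = -10/3.
Firm B minimizes Firm A's payoff; the smallest is -10/3, so the best response is Passive.

Passive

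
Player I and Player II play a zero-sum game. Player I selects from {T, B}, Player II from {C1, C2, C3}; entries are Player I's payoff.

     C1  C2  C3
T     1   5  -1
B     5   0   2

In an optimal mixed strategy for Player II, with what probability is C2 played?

Row minima: T → -1, B → 0; maximin = 0.
Column maxima: C1 → 5, C2 → 5, C3 → 2; minimax = 2.
0 ≠ 2, so there is no saddle point; optimal play is mixed.
C1 is strictly dominated by C3 (it gives Player I strictly more in every row), so Player II never plays it.
On the remaining 2×2 (T, B vs C2, C3):
Let Player I play T with probability p. Expected payoff against C2: 5p + 0(1−p) = 5p; against C3: (-1)p + 2(1−p) = −3p + 2.
Setting these equal: 5p = −3p + 2 ⇒ 8p = 2 ⇒ p = 1/4, and the value is (5)·(1/4) = 5/4.
For Player II: with q = P(C2), equating T's and B's payoffs gives 6q − 1 = −2q + 2 ⇒ q = 3/8.

3/8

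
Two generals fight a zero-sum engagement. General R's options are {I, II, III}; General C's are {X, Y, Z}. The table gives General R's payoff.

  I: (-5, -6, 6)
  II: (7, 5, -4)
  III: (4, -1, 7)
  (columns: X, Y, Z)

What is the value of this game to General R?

31/17

Row minima: I → -6, II → -4, III → -1; maximin = -1.
Column maxima: X → 7, Y → 5, Z → 7; minimax = 5.
-1 ≠ 5, so there is no saddle point; optimal play is mixed.
I is strictly dominated by III, so General R never plays it.
X is strictly dominated by Y (it gives General R strictly more in every row), so General C never plays it.
On the remaining 2×2 (II, III vs Y, Z):
Let General R play II with probability p. Expected payoff against Y: 5p + (-1)(1−p) = 6p − 1; against Z: (-4)p + 7(1−p) = −11p + 7.
Setting these equal: 6p − 1 = −11p + 7 ⇒ 17p = 8 ⇒ p = 8/17, and the value is (6)·(8/17) − 1 = 31/17.
For General C: with q = P(Y), equating II's and III's payoffs gives 9q − 4 = −8q + 7 ⇒ q = 11/17.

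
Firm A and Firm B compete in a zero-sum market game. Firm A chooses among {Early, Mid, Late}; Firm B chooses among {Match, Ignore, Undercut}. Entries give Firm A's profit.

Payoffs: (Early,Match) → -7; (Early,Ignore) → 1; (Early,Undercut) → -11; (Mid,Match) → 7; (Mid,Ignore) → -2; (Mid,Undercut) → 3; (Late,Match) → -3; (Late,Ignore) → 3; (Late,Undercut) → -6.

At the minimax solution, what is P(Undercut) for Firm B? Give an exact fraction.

5/14

Row minima: Early → -11, Mid → -2, Late → -6; maximin = -2.
Column maxima: Match → 7, Ignore → 3, Undercut → 3; minimax = 3.
-2 ≠ 3, so there is no saddle point; optimal play is mixed.
Early is strictly dominated by Late, so Firm A never plays it.
Match is strictly dominated by Undercut (it gives Firm A strictly more in every row), so Firm B never plays it.
On the remaining 2×2 (Mid, Late vs Ignore, Undercut):
Let Firm A play Mid with probability p. Expected payoff against Ignore: (-2)p + 3(1−p) = −5p + 3; against Undercut: 3p + (-6)(1−p) = 9p − 6.
Setting these equal: −5p + 3 = 9p − 6 ⇒ −14p = -9 ⇒ p = 9/14, and the value is (-5)·(9/14) + 3 = -3/14.
For Firm B: with q = P(Ignore), equating Mid's and Late's payoffs gives −5q + 3 = 9q − 6 ⇒ q = 9/14.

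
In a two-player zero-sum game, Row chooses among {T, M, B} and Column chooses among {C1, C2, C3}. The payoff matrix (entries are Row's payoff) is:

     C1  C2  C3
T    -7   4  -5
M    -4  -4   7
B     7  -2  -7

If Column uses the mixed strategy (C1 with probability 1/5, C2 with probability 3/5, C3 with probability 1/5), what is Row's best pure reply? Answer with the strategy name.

T

Expected payoff of T: (1/5)·(-7) + (3/5)·4 + (1/5)·(-5) = 0.
Expected payoff of M: (1/5)·(-4) + (3/5)·(-4) + (1/5)·7 = -9/5.
Expected payoff of B: (1/5)·7 + (3/5)·(-2) + (1/5)·(-7) = -6/5.
The largest is 0, so Row's best response is T.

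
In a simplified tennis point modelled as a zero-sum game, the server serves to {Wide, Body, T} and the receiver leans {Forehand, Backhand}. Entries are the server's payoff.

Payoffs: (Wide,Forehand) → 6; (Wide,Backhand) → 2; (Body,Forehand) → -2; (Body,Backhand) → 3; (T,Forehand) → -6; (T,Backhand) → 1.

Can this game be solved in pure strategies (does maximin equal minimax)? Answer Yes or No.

Row minima: Wide → 2, Body → -2, T → -6; maximin = 2.
Column maxima: Forehand → 6, Backhand → 3; minimax = 3.
2 ≠ 3, so no pure-strategy equilibrium exists.

No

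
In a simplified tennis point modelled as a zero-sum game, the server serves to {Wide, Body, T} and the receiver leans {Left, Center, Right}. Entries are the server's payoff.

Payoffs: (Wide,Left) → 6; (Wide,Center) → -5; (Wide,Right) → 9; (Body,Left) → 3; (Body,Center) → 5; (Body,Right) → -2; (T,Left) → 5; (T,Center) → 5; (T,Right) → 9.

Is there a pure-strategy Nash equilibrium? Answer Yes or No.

Yes

Row minima: Wide → -5, Body → -2, T → 5; maximin = 5.
Column maxima: Left → 6, Center → 5, Right → 9; minimax = 5.
maximin = minimax = 5, so a saddle point exists.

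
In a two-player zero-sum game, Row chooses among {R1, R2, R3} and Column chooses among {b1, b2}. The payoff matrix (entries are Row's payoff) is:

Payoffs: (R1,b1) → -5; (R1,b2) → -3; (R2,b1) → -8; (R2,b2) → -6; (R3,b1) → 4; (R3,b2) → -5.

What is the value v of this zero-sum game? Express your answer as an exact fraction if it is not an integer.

Row minima: R1 → -5, R2 → -8, R3 → -5; maximin = -5.
Column maxima: b1 → 4, b2 → -3; minimax = -3.
-5 ≠ -3, so there is no saddle point; optimal play is mixed.
R2 is strictly dominated by R1, so Row never plays it.
On the remaining 2×2 (R1, R3 vs b1, b2):
Let Row play R1 with probability p. Expected payoff against b1: (-5)p + 4(1−p) = −9p + 4; against b2: (-3)p + (-5)(1−p) = 2p − 5.
Setting these equal: −9p + 4 = 2p − 5 ⇒ −11p = -9 ⇒ p = 9/11, and the value is (-9)·(9/11) + 4 = -37/11.
For Column: with q = P(b1), equating R1's and R3's payoffs gives −2q − 3 = 9q − 5 ⇒ q = 2/11.

-37/11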